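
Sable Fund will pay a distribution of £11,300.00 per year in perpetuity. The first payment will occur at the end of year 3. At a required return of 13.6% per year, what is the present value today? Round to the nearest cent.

£64384.73

Value at end of year 2: C / r = £11,300.00 / 0.136 = £83,088.2353
Discount to today: PV = £83,088.2353 / (1 + 0.136)^2 = £83,088.2353 / 1.290496 = £64,384.73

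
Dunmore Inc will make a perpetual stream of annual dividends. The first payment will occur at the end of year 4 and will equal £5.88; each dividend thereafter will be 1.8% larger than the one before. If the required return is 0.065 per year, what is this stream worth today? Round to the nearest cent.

Value at end of year 3: C₁ / (r − g) = £5.88 / (0.065 − 0.018) = £125.1064
Discount to today: PV = £125.1064 / (1 + 0.065)^3 = £125.1064 / 1.207950 = £103.57

£103.57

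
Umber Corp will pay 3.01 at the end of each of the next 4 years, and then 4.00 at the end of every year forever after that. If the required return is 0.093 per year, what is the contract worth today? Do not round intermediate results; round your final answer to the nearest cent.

PV of 4-year annuity: 3.01 × [1 − (1+0.093)^−4] / 0.093 = 9.68769
Perpetuity value at year 4: 4.00 / 0.093 = 43.01075
PV of perpetuity: 43.01075 / (1+0.093)^4 = 30.13675
Total PV = 9.68769 + 30.13675 = 39.82444

39.82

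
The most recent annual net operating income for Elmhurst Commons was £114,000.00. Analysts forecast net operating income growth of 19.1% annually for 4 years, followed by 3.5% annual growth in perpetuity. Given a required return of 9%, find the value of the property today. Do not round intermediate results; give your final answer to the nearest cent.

D_1 = 135774.00000
D_2 = 161706.83400
D_3 = 192592.83929
D_4 = 229378.07160
Terminal value at year 4: TV = D_4×(1+g_2)/(r−g_2) = 237406.30411/0.055 = 4316478.25646
P_0 = D_1/(1+r)^1 + D_2/(1+r)^2 + D_3/(1+r)^3 + D_4/(1+r)^4 + TV/(1+r)^4
    = 124563.30275 + 136105.40695 + 148717.00888 + 162497.20879 + 3057902.01989 = 3629784.94726

£3629784.95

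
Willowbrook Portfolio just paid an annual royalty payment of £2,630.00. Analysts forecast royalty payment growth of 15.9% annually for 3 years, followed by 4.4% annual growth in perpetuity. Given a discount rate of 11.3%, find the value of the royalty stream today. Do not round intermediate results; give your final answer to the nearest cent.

D_1 = 3048.17000
D_2 = 3532.82903
D_3 = 4094.54885
Terminal value at year 3: TV = D_3×(1+g_2)/(r−g_2) = 4274.70899/0.069 = 61952.30428
P_0 = D_1/(1+r)^1 + D_2/(1+r)^2 + D_3/(1+r)^3 + TV/(1+r)^3
    = 2738.69721 + 2851.88686 + 2969.75460 + 44933.67826 = 53494.01693

£53494.02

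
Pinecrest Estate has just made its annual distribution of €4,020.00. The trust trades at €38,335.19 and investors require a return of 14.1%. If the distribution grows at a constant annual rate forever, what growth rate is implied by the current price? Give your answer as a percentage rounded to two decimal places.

3.27%

P = D₀(1+g)/(r−g) ⇒ P(r−g) = D₀(1+g) ⇒ g(P+D₀) = P·r − D₀
g = (P·r − D₀)/(P + D₀) = (€38,335.19×0.141 − €4,020.00) / (€38,335.19 + €4,020.00) = 0.032706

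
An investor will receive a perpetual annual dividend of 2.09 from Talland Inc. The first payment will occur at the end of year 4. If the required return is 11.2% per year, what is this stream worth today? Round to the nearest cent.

Value at end of year 3: C / r = 2.09 / 0.112 = 18.6607
Discount to today: PV = 18.6607 / (1 + 0.112)^3 = 18.6607 / 1.375037 = 13.57

13.57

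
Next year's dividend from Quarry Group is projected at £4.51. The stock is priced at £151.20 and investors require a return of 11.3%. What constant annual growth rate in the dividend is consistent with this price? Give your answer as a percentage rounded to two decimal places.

8.32%

P = D₁/(r−g) ⇒ g = r − D₁/P = 0.113 − £4.51/£151.20 = 0.083172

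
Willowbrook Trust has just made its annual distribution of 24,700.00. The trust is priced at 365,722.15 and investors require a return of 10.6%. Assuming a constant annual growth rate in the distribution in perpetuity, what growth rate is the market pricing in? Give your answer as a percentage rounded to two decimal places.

3.60%

P = D₀(1+g)/(r−g) ⇒ P(r−g) = D₀(1+g) ⇒ g(P+D₀) = P·r − D₀
g = (P·r − D₀)/(P + D₀) = (365,722.15×0.106 − 24,700.00) / (365,722.15 + 24,700.00) = 0.036029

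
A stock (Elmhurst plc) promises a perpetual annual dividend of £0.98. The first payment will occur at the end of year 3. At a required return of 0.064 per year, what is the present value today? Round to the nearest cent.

£13.53

Value at end of year 2: C / r = £0.98 / 0.064 = £15.3125
Discount to today: PV = £15.3125 / (1 + 0.064)^2 = £15.3125 / 1.132096 = £13.53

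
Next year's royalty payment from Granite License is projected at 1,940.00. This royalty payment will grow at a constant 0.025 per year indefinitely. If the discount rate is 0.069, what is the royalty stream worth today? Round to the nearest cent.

44090.91

Growing perpetuity: P = D₁ / (r − g) = 1,940.0000 / (0.069 − 0.025) = 44,090.91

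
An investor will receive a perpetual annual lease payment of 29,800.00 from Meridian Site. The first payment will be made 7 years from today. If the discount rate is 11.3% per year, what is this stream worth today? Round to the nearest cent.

138728.87

Value at end of year 6: C / r = 29,800.00 / 0.113 = 263,716.8142
Discount to today: PV = 263,716.8142 / (1 + 0.113)^6 = 263,716.8142 / 1.900951 = 138,728.87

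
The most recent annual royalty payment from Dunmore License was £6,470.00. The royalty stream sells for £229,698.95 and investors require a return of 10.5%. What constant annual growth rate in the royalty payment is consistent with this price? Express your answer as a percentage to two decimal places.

P = D₀(1+g)/(r−g) ⇒ P(r−g) = D₀(1+g) ⇒ g(P+D₀) = P·r − D₀
g = (P·r − D₀)/(P + D₀) = (£229,698.95×0.105 − £6,470.00) / (£229,698.95 + £6,470.00) = 0.074728

7.47%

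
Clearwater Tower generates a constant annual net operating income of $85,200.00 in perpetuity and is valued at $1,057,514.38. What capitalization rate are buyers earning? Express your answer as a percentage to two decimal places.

8.06%

P = C/r ⇒ r = C/P = $85,200.00/$1,057,514.38 = 0.080566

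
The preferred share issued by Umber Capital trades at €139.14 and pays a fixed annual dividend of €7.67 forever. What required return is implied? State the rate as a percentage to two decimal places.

5.51%

P = C/r ⇒ r = C/P = €7.67/€139.14 = 0.055124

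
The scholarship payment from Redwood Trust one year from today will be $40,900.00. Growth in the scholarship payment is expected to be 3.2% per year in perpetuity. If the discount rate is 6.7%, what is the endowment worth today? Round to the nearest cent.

Growing perpetuity: P = D₁ / (r − g) = $40,900.0000 / (0.067 − 0.032) = $1,168,571.43

$1168571.43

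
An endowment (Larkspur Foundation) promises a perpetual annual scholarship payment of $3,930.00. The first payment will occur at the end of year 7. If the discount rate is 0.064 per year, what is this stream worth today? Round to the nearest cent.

Value at end of year 6: C / r = $3,930.00 / 0.064 = $61,406.2500
Discount to today: PV = $61,406.2500 / (1 + 0.064)^6 = $61,406.2500 / 1.450941 = $42,321.67

$42321.67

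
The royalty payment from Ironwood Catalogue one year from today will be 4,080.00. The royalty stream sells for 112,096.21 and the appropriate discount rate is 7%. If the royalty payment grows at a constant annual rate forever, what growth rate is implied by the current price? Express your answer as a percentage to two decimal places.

3.36%

P = D₁/(r−g) ⇒ g = r − D₁/P = 0.07 − 4,080.00/112,096.21 = 0.033603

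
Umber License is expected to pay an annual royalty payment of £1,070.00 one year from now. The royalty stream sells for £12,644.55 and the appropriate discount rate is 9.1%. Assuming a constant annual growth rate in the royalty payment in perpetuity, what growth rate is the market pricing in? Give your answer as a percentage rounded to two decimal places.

0.64%

P = D₁/(r−g) ⇒ g = r − D₁/P = 0.091 − £1,070.00/£12,644.55 = 0.006379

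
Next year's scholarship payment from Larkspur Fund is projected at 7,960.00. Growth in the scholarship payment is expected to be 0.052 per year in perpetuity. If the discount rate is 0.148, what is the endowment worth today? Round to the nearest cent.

Growing perpetuity: P = D₁ / (r − g) = 7,960.0000 / (0.148 − 0.052) = 82,916.67

82916.67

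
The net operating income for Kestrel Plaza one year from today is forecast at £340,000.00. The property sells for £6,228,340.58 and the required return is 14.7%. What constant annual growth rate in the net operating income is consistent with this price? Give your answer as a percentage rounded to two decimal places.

9.24%

P = D₁/(r−g) ⇒ g = r − D₁/P = 0.147 − £340,000.00/£6,228,340.58 = 0.092411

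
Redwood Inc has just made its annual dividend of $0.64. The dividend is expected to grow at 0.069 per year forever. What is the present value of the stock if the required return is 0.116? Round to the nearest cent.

$14.56

D₁ = D₀ × (1 + g) = $0.64 × 1.069 = $0.6842
Growing perpetuity: P = D₁ / (r − g) = $0.6842 / (0.116 − 0.069) = $14.56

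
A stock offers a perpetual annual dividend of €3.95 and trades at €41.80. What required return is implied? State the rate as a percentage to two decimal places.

P = C/r ⇒ r = C/P = €3.95/€41.80 = 0.094498

9.45%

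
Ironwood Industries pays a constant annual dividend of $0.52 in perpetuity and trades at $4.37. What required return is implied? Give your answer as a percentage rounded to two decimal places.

11.90%

P = C/r ⇒ r = C/P = $0.52/$4.37 = 0.118993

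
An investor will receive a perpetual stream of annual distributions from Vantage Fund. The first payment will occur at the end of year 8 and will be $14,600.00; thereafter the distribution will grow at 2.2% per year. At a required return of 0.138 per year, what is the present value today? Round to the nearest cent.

$50921.25

Value at end of year 7: C₁ / (r − g) = $14,600.00 / (0.138 − 0.022) = $125,862.0690
Discount to today: PV = $125,862.0690 / (1 + 0.138)^7 = $125,862.0690 / 2.471700 = $50,921.25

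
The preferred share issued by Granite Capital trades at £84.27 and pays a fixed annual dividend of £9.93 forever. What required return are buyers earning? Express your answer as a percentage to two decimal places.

11.78%

P = C/r ⇒ r = C/P = £9.93/£84.27 = 0.117836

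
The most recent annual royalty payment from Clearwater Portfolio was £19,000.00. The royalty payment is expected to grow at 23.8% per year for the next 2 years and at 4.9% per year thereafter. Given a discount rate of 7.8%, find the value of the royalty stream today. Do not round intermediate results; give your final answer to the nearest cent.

£953309.90

D_1 = 23522.00000
D_2 = 29120.23600
Terminal value at year 2: TV = D_2×(1+g_2)/(r−g_2) = 30547.12756/0.029 = 1053349.22634
P_0 = D_1/(1+r)^1 + D_2/(1+r)^2 + TV/(1+r)^2
    = 21820.03711 + 25058.63259 + 906431.22730 = 953309.89700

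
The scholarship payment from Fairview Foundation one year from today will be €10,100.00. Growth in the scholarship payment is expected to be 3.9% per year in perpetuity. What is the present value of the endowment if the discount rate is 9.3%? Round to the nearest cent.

Growing perpetuity: P = D₁ / (r − g) = €10,100.0000 / (0.093 − 0.039) = €187,037.04

€187037.04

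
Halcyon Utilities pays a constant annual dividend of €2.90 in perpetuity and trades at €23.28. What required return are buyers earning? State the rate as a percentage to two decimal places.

12.46%

P = C/r ⇒ r = C/P = €2.90/€23.28 = 0.124570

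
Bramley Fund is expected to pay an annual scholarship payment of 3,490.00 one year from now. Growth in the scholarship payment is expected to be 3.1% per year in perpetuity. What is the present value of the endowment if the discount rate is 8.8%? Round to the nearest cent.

61228.07

Growing perpetuity: P = D₁ / (r − g) = 3,490.0000 / (0.088 − 0.031) = 61,228.07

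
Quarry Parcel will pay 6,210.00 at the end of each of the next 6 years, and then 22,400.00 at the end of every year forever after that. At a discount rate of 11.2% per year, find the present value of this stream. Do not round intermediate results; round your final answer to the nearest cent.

PV of 6-year annuity: 6,210.00 × [1 − (1+0.112)^−6] / 0.112 = 26120.96716
Perpetuity value at year 6: 22,400.00 / 0.112 = 200000.00000
PV of perpetuity: 200000.00000 / (1+0.112)^6 = 105779.44211
Total PV = 26120.96716 + 105779.44211 = 131900.40928

131900.41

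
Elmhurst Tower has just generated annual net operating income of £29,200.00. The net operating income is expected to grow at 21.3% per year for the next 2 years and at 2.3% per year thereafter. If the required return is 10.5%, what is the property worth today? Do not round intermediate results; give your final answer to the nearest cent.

£506217.66

D_1 = 35419.60000
D_2 = 42963.97480
Terminal value at year 2: TV = D_2×(1+g_2)/(r−g_2) = 43952.14622/0.082 = 536001.78318
P_0 = D_1/(1+r)^1 + D_2/(1+r)^2 + TV/(1+r)^2
    = 32053.93665 + 35186.81010 + 438976.91135 = 506217.65810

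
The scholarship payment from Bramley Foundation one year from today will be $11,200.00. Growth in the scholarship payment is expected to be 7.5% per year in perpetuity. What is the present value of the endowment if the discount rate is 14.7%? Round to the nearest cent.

Growing perpetuity: P = D₁ / (r − g) = $11,200.0000 / (0.147 − 0.075) = $155,555.56

$155555.56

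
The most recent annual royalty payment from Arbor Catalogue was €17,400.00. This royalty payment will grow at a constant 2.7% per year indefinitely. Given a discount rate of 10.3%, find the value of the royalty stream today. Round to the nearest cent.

D₁ = D₀ × (1 + g) = €17,400.00 × 1.027 = €17,869.8000
Growing perpetuity: P = D₁ / (r − g) = €17,869.8000 / (0.103 − 0.027) = €235,128.95

€235128.95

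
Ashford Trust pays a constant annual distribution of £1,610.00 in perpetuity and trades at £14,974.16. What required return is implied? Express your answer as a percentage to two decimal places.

10.75%

P = C/r ⇒ r = C/P = £1,610.00/£14,974.16 = 0.107519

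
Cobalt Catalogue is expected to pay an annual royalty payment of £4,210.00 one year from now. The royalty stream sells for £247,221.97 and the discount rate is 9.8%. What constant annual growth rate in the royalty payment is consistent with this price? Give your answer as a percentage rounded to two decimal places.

P = D₁/(r−g) ⇒ g = r − D₁/P = 0.098 − £4,210.00/£247,221.97 = 0.080971

8.10%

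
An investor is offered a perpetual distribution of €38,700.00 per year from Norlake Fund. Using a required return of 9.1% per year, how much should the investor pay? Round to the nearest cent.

€425274.73

Level perpetuity: PV = C / r = €38,700.00 / 0.091 = €425,274.73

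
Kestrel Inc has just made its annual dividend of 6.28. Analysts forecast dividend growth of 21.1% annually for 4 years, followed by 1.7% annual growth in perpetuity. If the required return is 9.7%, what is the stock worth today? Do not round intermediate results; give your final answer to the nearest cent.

D_1 = 7.60508
D_2 = 9.20975
D_3 = 11.15301
D_4 = 13.50629
Terminal value at year 4: TV = D_4×(1+g_2)/(r−g_2) = 13.73590/0.08 = 171.69877
P_0 = D_1/(1+r)^1 + D_2/(1+r)^2 + D_3/(1+r)^3 + D_4/(1+r)^4 + TV/(1+r)^4
    = 6.93262 + 7.65305 + 8.44836 + 9.32631 + 118.56068 = 150.92101

150.92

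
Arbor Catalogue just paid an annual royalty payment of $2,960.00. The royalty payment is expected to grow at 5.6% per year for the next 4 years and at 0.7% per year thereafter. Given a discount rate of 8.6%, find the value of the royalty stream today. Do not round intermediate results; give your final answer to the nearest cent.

$44775.69

D_1 = 3125.76000
D_2 = 3300.80256
D_3 = 3485.64750
D_4 = 3680.84376
Terminal value at year 4: TV = D_4×(1+g_2)/(r−g_2) = 3706.60967/0.079 = 46919.10975
P_0 = D_1/(1+r)^1 + D_2/(1+r)^2 + D_3/(1+r)^3 + D_4/(1+r)^4 + TV/(1+r)^4
    = 2878.23204 + 2798.72287 + 2721.41009 + 2646.23301 + 33731.09674 = 44775.69475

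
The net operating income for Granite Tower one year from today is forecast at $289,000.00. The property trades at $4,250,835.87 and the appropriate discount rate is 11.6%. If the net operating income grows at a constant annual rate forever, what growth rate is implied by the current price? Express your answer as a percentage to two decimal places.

P = D₁/(r−g) ⇒ g = r − D₁/P = 0.116 − $289,000.00/$4,250,835.87 = 0.048013

4.80%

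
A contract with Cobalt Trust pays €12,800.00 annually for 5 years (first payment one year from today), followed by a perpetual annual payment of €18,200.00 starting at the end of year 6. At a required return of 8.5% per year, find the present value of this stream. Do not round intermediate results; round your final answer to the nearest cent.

PV of 5-year annuity: €12,800.00 × [1 − (1+0.085)^−5] / 0.085 = 50440.21861
Perpetuity value at year 5: €18,200.00 / 0.085 = 214117.64706
PV of perpetuity: 214117.64706 / (1+0.085)^5 = 142397.96122
Total PV = 50440.21861 + 142397.96122 = 192838.17983

€192838.18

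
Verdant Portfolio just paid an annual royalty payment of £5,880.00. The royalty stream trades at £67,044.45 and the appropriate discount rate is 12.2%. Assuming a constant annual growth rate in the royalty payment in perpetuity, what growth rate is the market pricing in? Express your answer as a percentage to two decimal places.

P = D₀(1+g)/(r−g) ⇒ P(r−g) = D₀(1+g) ⇒ g(P+D₀) = P·r − D₀
g = (P·r − D₀)/(P + D₀) = (£67,044.45×0.122 − £5,880.00) / (£67,044.45 + £5,880.00) = 0.031532

3.15%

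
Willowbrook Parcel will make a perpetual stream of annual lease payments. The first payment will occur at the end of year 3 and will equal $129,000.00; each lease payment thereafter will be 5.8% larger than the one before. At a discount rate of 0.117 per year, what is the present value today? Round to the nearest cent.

$1752392.37

Value at end of year 2: C₁ / (r − g) = $129,000.00 / (0.117 − 0.058) = $2,186,440.6780
Discount to today: PV = $2,186,440.6780 / (1 + 0.117)^2 = $2,186,440.6780 / 1.247689 = $1,752,392.37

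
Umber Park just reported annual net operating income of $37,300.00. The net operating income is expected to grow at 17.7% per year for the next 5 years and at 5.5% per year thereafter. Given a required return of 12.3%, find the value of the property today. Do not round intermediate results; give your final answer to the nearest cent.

$947065.47

D_1 = 43902.10000
D_2 = 51672.77170
D_3 = 60818.85229
D_4 = 71583.78915
D_5 = 84254.11983
Terminal value at year 5: TV = D_5×(1+g_2)/(r−g_2) = 88888.09642/0.068 = 1307177.88847
P_0 = D_1/(1+r)^1 + D_2/(1+r)^2 + D_3/(1+r)^3 + D_4/(1+r)^4 + D_5/(1+r)^5 + TV/(1+r)^5
    = 39093.58860 + 40973.42278 + 42943.64970 + 45008.61594 + 47172.87708 + 731873.31350 = 947065.46760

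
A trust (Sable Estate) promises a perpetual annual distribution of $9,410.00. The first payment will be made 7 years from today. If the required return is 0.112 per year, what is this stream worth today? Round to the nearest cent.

Value at end of year 6: C / r = $9,410.00 / 0.112 = $84,017.8571
Discount to today: PV = $84,017.8571 / (1 + 0.112)^6 = $84,017.8571 / 1.890727 = $44,436.81

$44436.81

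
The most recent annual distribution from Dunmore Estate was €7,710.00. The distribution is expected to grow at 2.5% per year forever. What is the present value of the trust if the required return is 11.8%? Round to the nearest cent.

€84975.81

D₁ = D₀ × (1 + g) = €7,710.00 × 1.025 = €7,902.7500
Growing perpetuity: P = D₁ / (r − g) = €7,902.7500 / (0.118 − 0.025) = €84,975.81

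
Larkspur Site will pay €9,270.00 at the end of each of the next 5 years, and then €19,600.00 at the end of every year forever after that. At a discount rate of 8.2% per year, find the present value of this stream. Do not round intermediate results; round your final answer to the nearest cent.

€197996.20

PV of 5-year annuity: €9,270.00 × [1 − (1+0.082)^−5] / 0.082 = 36818.13839
Perpetuity value at year 5: €19,600.00 / 0.082 = 239024.39024
PV of perpetuity: 239024.39024 / (1+0.082)^5 = 161178.05665
Total PV = 36818.13839 + 161178.05665 = 197996.19504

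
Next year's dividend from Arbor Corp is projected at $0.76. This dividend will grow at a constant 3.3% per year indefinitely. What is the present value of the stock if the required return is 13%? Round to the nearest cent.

Growing perpetuity: P = D₁ / (r − g) = $0.7600 / (0.13 − 0.033) = $7.84

$7.84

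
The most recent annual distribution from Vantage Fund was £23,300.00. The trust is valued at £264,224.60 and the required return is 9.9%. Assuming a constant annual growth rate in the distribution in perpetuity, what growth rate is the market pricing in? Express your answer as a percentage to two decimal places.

P = D₀(1+g)/(r−g) ⇒ P(r−g) = D₀(1+g) ⇒ g(P+D₀) = P·r − D₀
g = (P·r − D₀)/(P + D₀) = (£264,224.60×0.099 − £23,300.00) / (£264,224.60 + £23,300.00) = 0.009941

0.99%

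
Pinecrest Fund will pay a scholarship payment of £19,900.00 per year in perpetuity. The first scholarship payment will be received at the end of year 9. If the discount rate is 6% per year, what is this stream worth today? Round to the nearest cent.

Value at end of year 8: C / r = £19,900.00 / 0.06 = £331,666.6667
Discount to today: PV = £331,666.6667 / (1 + 0.06)^8 = £331,666.6667 / 1.593848 = £208,091.77

£208091.77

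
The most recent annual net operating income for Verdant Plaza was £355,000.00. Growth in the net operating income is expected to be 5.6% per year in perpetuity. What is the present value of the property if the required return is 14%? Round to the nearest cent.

£4462857.14

D₁ = D₀ × (1 + g) = £355,000.00 × 1.056 = £374,880.0000
Growing perpetuity: P = D₁ / (r − g) = £374,880.0000 / (0.14 − 0.056) = £4,462,857.14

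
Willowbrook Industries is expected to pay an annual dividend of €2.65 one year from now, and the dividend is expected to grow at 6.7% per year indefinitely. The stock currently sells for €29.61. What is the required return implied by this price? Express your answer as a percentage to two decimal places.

P = D₁/(r − g) ⇒ r = D₁/P + g = €2.6500/€29.61 + 0.067 = 0.089497 + 0.067 = 0.156497

15.65%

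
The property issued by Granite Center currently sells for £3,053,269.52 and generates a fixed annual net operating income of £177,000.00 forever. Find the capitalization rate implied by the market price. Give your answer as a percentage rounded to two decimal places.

P = C/r ⇒ r = C/P = £177,000.00/£3,053,269.52 = 0.057971

5.80%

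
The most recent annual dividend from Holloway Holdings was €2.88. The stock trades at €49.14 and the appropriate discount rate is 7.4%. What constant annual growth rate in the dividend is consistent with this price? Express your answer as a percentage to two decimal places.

1.45%

P = D₀(1+g)/(r−g) ⇒ P(r−g) = D₀(1+g) ⇒ g(P+D₀) = P·r − D₀
g = (P·r − D₀)/(P + D₀) = (€49.14×0.074 − €2.88) / (€49.14 + €2.88) = 0.014540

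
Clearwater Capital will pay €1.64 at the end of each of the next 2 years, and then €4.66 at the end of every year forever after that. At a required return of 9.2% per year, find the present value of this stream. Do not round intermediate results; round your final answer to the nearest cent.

€45.35

PV of 2-year annuity: €1.64 × [1 − (1+0.092)^−2] / 0.092 = 2.87714
Perpetuity value at year 2: €4.66 / 0.092 = 50.65217
PV of perpetuity: 50.65217 / (1+0.092)^2 = 42.47690
Total PV = 2.87714 + 42.47690 = 45.35403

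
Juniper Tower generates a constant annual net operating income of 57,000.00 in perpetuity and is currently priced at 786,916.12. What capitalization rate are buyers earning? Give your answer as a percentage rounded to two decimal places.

7.24%

P = C/r ⇒ r = C/P = 57,000.00/786,916.12 = 0.072435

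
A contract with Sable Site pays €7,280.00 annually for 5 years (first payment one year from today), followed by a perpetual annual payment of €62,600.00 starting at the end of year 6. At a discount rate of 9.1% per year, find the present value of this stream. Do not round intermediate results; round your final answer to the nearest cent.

PV of 5-year annuity: €7,280.00 × [1 − (1+0.091)^−5] / 0.091 = 28243.34099
Perpetuity value at year 5: €62,600.00 / 0.091 = 687912.08791
PV of perpetuity: 687912.08791 / (1+0.091)^5 = 445050.39205
Total PV = 28243.34099 + 445050.39205 = 473293.73304

€473293.73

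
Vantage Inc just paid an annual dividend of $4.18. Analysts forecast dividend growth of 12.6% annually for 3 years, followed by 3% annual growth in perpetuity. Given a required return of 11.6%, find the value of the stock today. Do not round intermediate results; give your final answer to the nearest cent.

$64.19

D_1 = 4.70668
D_2 = 5.29972
D_3 = 5.96749
Terminal value at year 3: TV = D_3×(1+g_2)/(r−g_2) = 6.14651/0.086 = 71.47106
P_0 = D_1/(1+r)^1 + D_2/(1+r)^2 + D_3/(1+r)^3 + TV/(1+r)^3
    = 4.21746 + 4.25525 + 4.29338 + 51.42066 = 64.18674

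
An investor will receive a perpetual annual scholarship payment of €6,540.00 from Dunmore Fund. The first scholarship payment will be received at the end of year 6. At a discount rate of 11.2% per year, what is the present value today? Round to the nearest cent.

€34342.81

Value at end of year 5: C / r = €6,540.00 / 0.112 = €58,392.8571
Discount to today: PV = €58,392.8571 / (1 + 0.112)^5 = €58,392.8571 / 1.700294 = €34,342.81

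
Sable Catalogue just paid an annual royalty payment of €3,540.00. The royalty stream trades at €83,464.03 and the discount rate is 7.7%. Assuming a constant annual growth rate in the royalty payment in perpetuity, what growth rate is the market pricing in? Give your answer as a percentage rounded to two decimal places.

P = D₀(1+g)/(r−g) ⇒ P(r−g) = D₀(1+g) ⇒ g(P+D₀) = P·r − D₀
g = (P·r − D₀)/(P + D₀) = (€83,464.03×0.077 − €3,540.00) / (€83,464.03 + €3,540.00) = 0.033179

3.32%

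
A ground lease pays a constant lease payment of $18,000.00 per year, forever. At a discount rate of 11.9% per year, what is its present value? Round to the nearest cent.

$151260.50

Level perpetuity: PV = C / r = $18,000.00 / 0.119 = $151,260.50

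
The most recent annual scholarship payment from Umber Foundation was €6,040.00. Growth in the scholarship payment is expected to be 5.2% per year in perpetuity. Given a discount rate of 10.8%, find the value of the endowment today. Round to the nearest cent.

D₁ = D₀ × (1 + g) = €6,040.00 × 1.052 = €6,354.0800
Growing perpetuity: P = D₁ / (r − g) = €6,354.0800 / (0.108 − 0.052) = €113,465.71

€113465.71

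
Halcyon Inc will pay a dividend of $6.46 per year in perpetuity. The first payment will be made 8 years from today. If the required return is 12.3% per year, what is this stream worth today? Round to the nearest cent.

Value at end of year 7: C / r = $6.46 / 0.123 = $52.5203
Discount to today: PV = $52.5203 / (1 + 0.123)^7 = $52.5203 / 2.252466 = $23.32

$23.32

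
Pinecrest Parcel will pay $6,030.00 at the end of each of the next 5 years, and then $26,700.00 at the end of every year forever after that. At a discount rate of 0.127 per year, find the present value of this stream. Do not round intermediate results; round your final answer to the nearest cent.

PV of 5-year annuity: $6,030.00 × [1 − (1+0.127)^−5] / 0.127 = 21365.07559
Perpetuity value at year 5: $26,700.00 / 0.127 = 210236.22047
PV of perpetuity: 210236.22047 / (1+0.127)^5 = 115634.64200
Total PV = 21365.07559 + 115634.64200 = 136999.71759

$136999.72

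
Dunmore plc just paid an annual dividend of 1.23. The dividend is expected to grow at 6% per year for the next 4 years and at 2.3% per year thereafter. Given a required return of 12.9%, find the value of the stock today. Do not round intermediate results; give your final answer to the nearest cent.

13.44

D_1 = 1.30380
D_2 = 1.38203
D_3 = 1.46495
D_4 = 1.55285
Terminal value at year 4: TV = D_4×(1+g_2)/(r−g_2) = 1.58856/0.106 = 14.98644
P_0 = D_1/(1+r)^1 + D_2/(1+r)^2 + D_3/(1+r)^3 + D_4/(1+r)^4 + TV/(1+r)^4
    = 1.15483 + 1.08425 + 1.01798 + 0.95577 + 9.22407 = 13.43690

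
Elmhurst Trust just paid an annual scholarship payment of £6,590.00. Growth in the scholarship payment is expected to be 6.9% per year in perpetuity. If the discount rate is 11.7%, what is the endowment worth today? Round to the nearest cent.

£146764.79

D₁ = D₀ × (1 + g) = £6,590.00 × 1.069 = £7,044.7100
Growing perpetuity: P = D₁ / (r − g) = £7,044.7100 / (0.117 − 0.069) = £146,764.79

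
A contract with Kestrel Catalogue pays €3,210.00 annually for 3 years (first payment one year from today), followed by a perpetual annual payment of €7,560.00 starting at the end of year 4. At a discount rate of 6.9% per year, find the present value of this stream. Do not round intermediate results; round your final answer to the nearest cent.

PV of 3-year annuity: €3,210.00 × [1 − (1+0.069)^−3] / 0.069 = 8439.46929
Perpetuity value at year 3: €7,560.00 / 0.069 = 109565.21739
PV of perpetuity: 109565.21739 / (1+0.069)^3 = 89689.08412
Total PV = 8439.46929 + 89689.08412 = 98128.55341

€98128.55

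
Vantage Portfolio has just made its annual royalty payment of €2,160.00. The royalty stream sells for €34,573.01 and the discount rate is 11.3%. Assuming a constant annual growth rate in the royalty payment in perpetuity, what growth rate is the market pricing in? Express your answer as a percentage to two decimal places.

4.76%

P = D₀(1+g)/(r−g) ⇒ P(r−g) = D₀(1+g) ⇒ g(P+D₀) = P·r − D₀
g = (P·r − D₀)/(P + D₀) = (€34,573.01×0.113 − €2,160.00) / (€34,573.01 + €2,160.00) = 0.047553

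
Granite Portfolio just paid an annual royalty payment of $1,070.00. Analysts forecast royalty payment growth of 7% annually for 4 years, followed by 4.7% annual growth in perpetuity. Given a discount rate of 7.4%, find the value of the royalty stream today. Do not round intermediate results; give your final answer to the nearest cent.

$45117.83

D_1 = 1144.90000
D_2 = 1225.04300
D_3 = 1310.79601
D_4 = 1402.55173
Terminal value at year 4: TV = D_4×(1+g_2)/(r−g_2) = 1468.47166/0.027 = 54387.83933
P_0 = D_1/(1+r)^1 + D_2/(1+r)^2 + D_3/(1+r)^3 + D_4/(1+r)^4 + TV/(1+r)^4
    = 1066.01490 + 1062.04464 + 1058.08916 + 1054.14842 + 40877.53325 = 45117.83037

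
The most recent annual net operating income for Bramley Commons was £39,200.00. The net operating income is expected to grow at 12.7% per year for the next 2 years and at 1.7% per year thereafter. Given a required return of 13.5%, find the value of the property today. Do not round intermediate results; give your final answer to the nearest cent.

£410678.03

D_1 = 44178.40000
D_2 = 49789.05680
Terminal value at year 2: TV = D_2×(1+g_2)/(r−g_2) = 50635.47077/0.118 = 429114.15903
P_0 = D_1/(1+r)^1 + D_2/(1+r)^2 + TV/(1+r)^2
    = 38923.70044 + 38649.34837 + 333104.97703 = 410678.02583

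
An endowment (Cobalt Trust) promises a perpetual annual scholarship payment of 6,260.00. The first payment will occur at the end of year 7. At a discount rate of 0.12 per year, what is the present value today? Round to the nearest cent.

Value at end of year 6: C / r = 6,260.00 / 0.12 = 52,166.6667
Discount to today: PV = 52,166.6667 / (1 + 0.12)^6 = 52,166.6667 / 1.973823 = 26,429.26

26429.26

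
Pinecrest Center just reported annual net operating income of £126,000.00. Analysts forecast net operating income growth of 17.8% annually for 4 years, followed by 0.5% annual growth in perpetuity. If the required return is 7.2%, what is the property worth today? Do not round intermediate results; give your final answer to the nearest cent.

D_1 = 148428.00000
D_2 = 174848.18400
D_3 = 205971.16075
D_4 = 242634.02737
Terminal value at year 4: TV = D_4×(1+g_2)/(r−g_2) = 243847.19750/0.067 = 3639510.41049
P_0 = D_1/(1+r)^1 + D_2/(1+r)^2 + D_3/(1+r)^3 + D_4/(1+r)^4 + TV/(1+r)^4
    = 138458.95522 + 152149.85938 + 167194.52831 + 183726.82309 + 2755902.34630 = 3397432.51229

£3397432.51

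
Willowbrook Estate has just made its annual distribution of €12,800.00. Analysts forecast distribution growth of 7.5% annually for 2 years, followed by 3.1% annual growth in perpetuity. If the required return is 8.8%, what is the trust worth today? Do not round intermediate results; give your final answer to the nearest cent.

€251166.15

D_1 = 13760.00000
D_2 = 14792.00000
Terminal value at year 2: TV = D_2×(1+g_2)/(r−g_2) = 15250.55200/0.057 = 267553.54386
P_0 = D_1/(1+r)^1 + D_2/(1+r)^2 + TV/(1+r)^2
    = 12647.05882 + 12495.94507 + 226023.14678 = 251166.15067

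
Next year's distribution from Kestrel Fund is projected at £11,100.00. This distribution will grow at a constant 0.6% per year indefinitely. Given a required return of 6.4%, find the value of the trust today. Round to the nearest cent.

£191379.31

Growing perpetuity: P = D₁ / (r − g) = £11,100.0000 / (0.064 − 0.006) = £191,379.31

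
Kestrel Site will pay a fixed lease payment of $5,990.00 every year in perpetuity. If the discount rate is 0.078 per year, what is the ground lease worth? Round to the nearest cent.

$76794.87

Level perpetuity: PV = C / r = $5,990.00 / 0.078 = $76,794.87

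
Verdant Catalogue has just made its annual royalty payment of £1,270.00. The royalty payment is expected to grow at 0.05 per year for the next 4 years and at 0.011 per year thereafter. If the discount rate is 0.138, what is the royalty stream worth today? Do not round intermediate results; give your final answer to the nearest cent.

£11498.20

D_1 = 1333.50000
D_2 = 1400.17500
D_3 = 1470.18375
D_4 = 1543.69294
Terminal value at year 4: TV = D_4×(1+g_2)/(r−g_2) = 1560.67356/0.127 = 12288.76819
P_0 = D_1/(1+r)^1 + D_2/(1+r)^2 + D_3/(1+r)^3 + D_4/(1+r)^4 + TV/(1+r)^4
    = 1171.79262 + 1081.17948 + 997.57333 + 920.43234 + 7327.22122 = 11498.19899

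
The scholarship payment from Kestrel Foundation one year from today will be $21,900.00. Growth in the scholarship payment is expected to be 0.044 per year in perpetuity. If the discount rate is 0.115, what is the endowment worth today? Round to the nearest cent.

$308450.70

Growing perpetuity: P = D₁ / (r − g) = $21,900.0000 / (0.115 − 0.044) = $308,450.70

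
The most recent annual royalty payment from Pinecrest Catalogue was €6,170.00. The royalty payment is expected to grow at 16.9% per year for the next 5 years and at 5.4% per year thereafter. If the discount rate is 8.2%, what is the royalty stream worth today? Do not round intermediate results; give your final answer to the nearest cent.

D_1 = 7212.73000
D_2 = 8431.68137
D_3 = 9856.63552
D_4 = 11522.40692
D_5 = 13469.69369
Terminal value at year 5: TV = D_5×(1+g_2)/(r−g_2) = 14197.05715/0.028 = 507037.75552
P_0 = D_1/(1+r)^1 + D_2/(1+r)^2 + D_3/(1+r)^3 + D_4/(1+r)^4 + D_5/(1+r)^5 + TV/(1+r)^5
    = 6666.10906 + 7202.10858 + 7781.20604 + 8406.86678 + 9082.83482 + 341903.85341 = 381042.97870

€381042.98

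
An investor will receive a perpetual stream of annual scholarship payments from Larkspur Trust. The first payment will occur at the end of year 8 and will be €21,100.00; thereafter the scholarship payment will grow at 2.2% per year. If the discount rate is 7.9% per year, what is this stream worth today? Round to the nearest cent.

Value at end of year 7: C₁ / (r − g) = €21,100.00 / (0.079 − 0.022) = €370,175.4386
Discount to today: PV = €370,175.4386 / (1 + 0.079)^7 = €370,175.4386 / 1.702747 = €217,398.97

€217398.97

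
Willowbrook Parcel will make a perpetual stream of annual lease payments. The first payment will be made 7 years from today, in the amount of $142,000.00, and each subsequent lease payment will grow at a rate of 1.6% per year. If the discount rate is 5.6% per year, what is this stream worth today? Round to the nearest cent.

$2560028.76

Value at end of year 6: C₁ / (r − g) = $142,000.00 / (0.056 − 0.016) = $3,550,000.0000
Discount to today: PV = $3,550,000.0000 / (1 + 0.056)^6 = $3,550,000.0000 / 1.386703 = $2,560,028.76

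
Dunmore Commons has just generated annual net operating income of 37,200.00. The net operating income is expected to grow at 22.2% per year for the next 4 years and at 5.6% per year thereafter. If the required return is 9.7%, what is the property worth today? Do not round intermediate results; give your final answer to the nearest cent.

D_1 = 45458.40000
D_2 = 55550.16480
D_3 = 67882.30139
D_4 = 82952.17229
Terminal value at year 4: TV = D_4×(1+g_2)/(r−g_2) = 87597.49394/0.041 = 2136524.24248
P_0 = D_1/(1+r)^1 + D_2/(1+r)^2 + D_3/(1+r)^3 + D_4/(1+r)^4 + TV/(1+r)^4
    = 41438.83318 + 46160.66923 + 51420.54494 + 57279.76839 + 1475303.30282 = 1671603.11856

1671603.12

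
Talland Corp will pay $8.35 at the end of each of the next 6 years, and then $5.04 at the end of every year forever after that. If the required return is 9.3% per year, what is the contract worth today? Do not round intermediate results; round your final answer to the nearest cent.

PV of 6-year annuity: $8.35 × [1 − (1+0.093)^−6] / 0.093 = 37.12474
Perpetuity value at year 6: $5.04 / 0.093 = 54.19355
PV of perpetuity: 54.19355 / (1+0.093)^6 = 31.78532
Total PV = 37.12474 + 31.78532 = 68.91006

$68.91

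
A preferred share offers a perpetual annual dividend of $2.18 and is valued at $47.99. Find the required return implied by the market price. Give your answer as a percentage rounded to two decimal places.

4.54%

P = C/r ⇒ r = C/P = $2.18/$47.99 = 0.045426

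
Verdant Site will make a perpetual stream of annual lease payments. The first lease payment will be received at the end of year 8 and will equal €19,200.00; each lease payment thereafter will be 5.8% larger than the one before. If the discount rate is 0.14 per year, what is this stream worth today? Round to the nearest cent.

Value at end of year 7: C₁ / (r − g) = €19,200.00 / (0.14 − 0.058) = €234,146.3415
Discount to today: PV = €234,146.3415 / (1 + 0.14)^7 = €234,146.3415 / 2.502269 = €93,573.62

€93573.62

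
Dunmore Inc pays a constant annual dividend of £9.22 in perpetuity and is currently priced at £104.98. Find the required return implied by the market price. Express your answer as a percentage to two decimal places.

8.78%

P = C/r ⇒ r = C/P = £9.22/£104.98 = 0.087826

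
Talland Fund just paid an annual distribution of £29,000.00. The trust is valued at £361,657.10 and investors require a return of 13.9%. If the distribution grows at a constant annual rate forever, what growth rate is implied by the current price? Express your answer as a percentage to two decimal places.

P = D₀(1+g)/(r−g) ⇒ P(r−g) = D₀(1+g) ⇒ g(P+D₀) = P·r − D₀
g = (P·r − D₀)/(P + D₀) = (£361,657.10×0.139 − £29,000.00) / (£361,657.10 + £29,000.00) = 0.054448

5.44%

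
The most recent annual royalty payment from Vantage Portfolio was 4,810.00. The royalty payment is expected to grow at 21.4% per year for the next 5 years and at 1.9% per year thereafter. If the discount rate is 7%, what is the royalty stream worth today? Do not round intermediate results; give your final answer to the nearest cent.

216373.42

D_1 = 5839.34000
D_2 = 7088.95876
D_3 = 8605.99593
D_4 = 10447.67906
D_5 = 12683.48238
Terminal value at year 5: TV = D_5×(1+g_2)/(r−g_2) = 12924.46855/0.051 = 253420.95196
P_0 = D_1/(1+r)^1 + D_2/(1+r)^2 + D_3/(1+r)^3 + D_4/(1+r)^4 + D_5/(1+r)^5 + TV/(1+r)^5
    = 5457.32710 + 6191.77112 + 7025.05621 + 7970.48434 + 9043.14765 + 180685.63634 = 216373.42276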